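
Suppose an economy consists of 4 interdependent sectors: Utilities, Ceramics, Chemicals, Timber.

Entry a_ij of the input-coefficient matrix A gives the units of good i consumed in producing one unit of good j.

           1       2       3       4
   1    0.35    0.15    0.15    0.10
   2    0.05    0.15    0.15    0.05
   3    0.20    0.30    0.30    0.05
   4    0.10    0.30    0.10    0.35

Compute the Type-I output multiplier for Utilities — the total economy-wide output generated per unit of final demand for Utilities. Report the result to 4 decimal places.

m_1 = 3.2524

I − A =
  [   0.65    -0.15    -0.15    -0.10]
  [  -0.05     0.85    -0.15    -0.05]
  [  -0.20    -0.30     0.70    -0.05]
  [  -0.10    -0.30    -0.10     0.65]
Compute the cofactors C_ij = (−1)^(i+j)·(3×3 minor ij) of I−A; the adjugate is their transpose:
adj(I−A) = Cᵀ =
  [ 0.33900   0.12300   0.10900   0.07000]
  [ 0.04725   0.26325   0.07125   0.03300]
  [ 0.12375   0.15975   0.33375   0.05700]
  [ 0.09300   0.16500   0.10100   0.32000]
det(I−A) = Σ_j (I−A)_1j·C_1j = (0.65)(0.33900) + (-0.15)(0.04725) + (-0.15)(0.12375) + (-0.10)(0.09300) = 0.1854
(I − A)⁻¹ = adj(I−A) / det(I−A) ≈
  [   1.82848     0.66343     0.58792     0.37756]
  [   0.25485     1.41990     0.38430     0.17799]
  [   0.66748     0.86165     1.80016     0.30744]
  [   0.50162     0.88997     0.54477     1.72600]
The output multiplier for sector j is the column-j sum of the Leontief inverse (I − A)⁻¹ = adj(I−A) / det(I−A).
Column 1 of adj(I−A): (0.33900, 0.04725, 0.12375, 0.09300); det(I−A) = 0.1854.
m_1 = (0.33900 + 0.04725 + 0.12375 + 0.09300) / 0.1854 = 0.603 / 0.1854 ≈ 3.2524.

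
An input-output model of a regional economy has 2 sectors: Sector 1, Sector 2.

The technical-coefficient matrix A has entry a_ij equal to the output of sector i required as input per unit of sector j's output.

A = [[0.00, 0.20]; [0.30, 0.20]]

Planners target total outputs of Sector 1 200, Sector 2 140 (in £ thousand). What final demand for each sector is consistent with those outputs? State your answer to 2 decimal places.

d_1 = 172.00, d_2 = 52.00

I − A =
  [   1.00    -0.20]
  [  -0.30     0.80]
d = (I − A) x:
  d_1 = (+1.00)·200 + (-0.20)·140 = 172.00
  d_2 = (-0.30)·200 + (+0.80)·140 = 52.00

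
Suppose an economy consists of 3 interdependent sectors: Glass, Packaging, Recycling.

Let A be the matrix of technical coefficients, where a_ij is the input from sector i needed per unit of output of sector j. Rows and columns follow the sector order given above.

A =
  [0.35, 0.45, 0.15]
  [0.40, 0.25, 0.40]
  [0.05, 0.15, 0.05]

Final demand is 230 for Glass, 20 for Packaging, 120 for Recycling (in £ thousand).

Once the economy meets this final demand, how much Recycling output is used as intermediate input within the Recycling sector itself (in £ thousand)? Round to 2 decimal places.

z_33 = 13.45

I − A =
  [   0.65    -0.45    -0.15]
  [  -0.40     0.75    -0.40]
  [  -0.05    -0.15     0.95]
Cofactors of I−A, C_ij = (−1)^(i+j)·(minor ij) (rows/columns in the sector order above):
  C_11 = (0.75)(0.95) − (-0.40)(-0.15) = 0.6525
  C_12 = −[(-0.40)(0.95) − (-0.40)(-0.05)] = 0.4000
  C_13 = (-0.40)(-0.15) − (0.75)(-0.05) = 0.0975
  C_21 = −[(-0.45)(0.95) − (-0.15)(-0.15)] = 0.4500
  C_22 = (0.65)(0.95) − (-0.15)(-0.05) = 0.6100
  C_23 = −[(0.65)(-0.15) − (-0.45)(-0.05)] = 0.1200
  C_31 = (-0.45)(-0.40) − (-0.15)(0.75) = 0.2925
  C_32 = −[(0.65)(-0.40) − (-0.15)(-0.40)] = 0.3200
  C_33 = (0.65)(0.75) − (-0.45)(-0.40) = 0.3075
det(I−A) = Σ_j (I−A)_1j·C_1j = (0.65)(0.6525) + (-0.45)(0.4000) + (-0.15)(0.0975) = 0.2295
adj(I−A) = Cᵀ =
  [ 0.6525   0.4500   0.2925]
  [ 0.4000   0.6100   0.3200]
  [ 0.0975   0.1200   0.3075]
(I − A)⁻¹ = adj(I−A) / det(I−A) ≈
  [   2.8431     1.9608     1.2745]
  [   1.7429     2.6580     1.3943]
  [   0.4248     0.5229     1.3399]
First solve x = (I − A)⁻¹ d = adj(I−A)·d / det(I−A); in particular x_3 = (0.0975·230 + 0.1200·20 + 0.3075·120) / 0.2295 = 61.725 / 0.2295 ≈ 268.9542.
Intermediate flow from 3 to 3: z_33 = a_33 · x_3 = 0.05 × 61.725 / 0.2295 = 3.08625 / 0.2295 ≈ 13.45.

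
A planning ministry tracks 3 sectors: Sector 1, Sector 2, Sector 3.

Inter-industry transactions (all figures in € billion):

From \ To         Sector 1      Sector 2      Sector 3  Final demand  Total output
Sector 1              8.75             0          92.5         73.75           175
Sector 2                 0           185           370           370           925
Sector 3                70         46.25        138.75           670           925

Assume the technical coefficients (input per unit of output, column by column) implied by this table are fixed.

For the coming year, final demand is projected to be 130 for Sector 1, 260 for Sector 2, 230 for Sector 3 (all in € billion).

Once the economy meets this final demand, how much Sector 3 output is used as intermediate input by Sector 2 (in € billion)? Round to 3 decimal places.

Technical coefficients a_ij = z_ij / X_j:
  a_11 = 8.75/175 = 0.05, a_21 = 0/175 = 0.00, a_31 = 70/175 = 0.40
  a_12 = 0/925 = 0.00, a_22 = 185/925 = 0.20, a_32 = 46.25/925 = 0.05
  a_13 = 92.5/925 = 0.10, a_23 = 370/925 = 0.40, a_33 = 138.75/925 = 0.15
I − A =
  [   0.95     0.00    -0.10]
  [   0.00     0.80    -0.40]
  [  -0.40    -0.05     0.85]
Cofactors of I−A, C_ij = (−1)^(i+j)·(minor ij) (rows/columns in the sector order above):
  C_11 = (0.80)(0.85) − (-0.40)(-0.05) = 0.6600
  C_12 = −[(0.00)(0.85) − (-0.40)(-0.40)] = 0.1600
  C_13 = (0.00)(-0.05) − (0.80)(-0.40) = 0.3200
  C_21 = −[(0.00)(0.85) − (-0.10)(-0.05)] = 0.0050
  C_22 = (0.95)(0.85) − (-0.10)(-0.40) = 0.7675
  C_23 = −[(0.95)(-0.05) − (0.00)(-0.40)] = 0.0475
  C_31 = (0.00)(-0.40) − (-0.10)(0.80) = 0.0800
  C_32 = −[(0.95)(-0.40) − (-0.10)(0.00)] = 0.3800
  C_33 = (0.95)(0.80) − (0.00)(0.00) = 0.7600
det(I−A) = Σ_j (I−A)_1j·C_1j = (0.95)(0.6600) + (0.00)(0.1600) + (-0.10)(0.3200) = 0.5950
adj(I−A) = Cᵀ =
  [ 0.6600   0.0050   0.0800]
  [ 0.1600   0.7675   0.3800]
  [ 0.3200   0.0475   0.7600]
(I − A)⁻¹ = adj(I−A) / det(I−A) ≈
  [   1.1092     0.0084     0.1345]
  [   0.2689     1.2899     0.6387]
  [   0.5378     0.0798     1.2773]
First solve x = (I − A)⁻¹ d = adj(I−A)·d / det(I−A); in particular x_2 = (0.1600·130 + 0.7675·260 + 0.3800·230) / 0.5950 = 307.75 / 0.5950 ≈ 517.22689.
Intermediate flow from 3 to 2: z_32 = a_32 · x_2 = 0.05 × 307.75 / 0.5950 = 15.3875 / 0.5950 ≈ 25.861.

z_32 = 25.861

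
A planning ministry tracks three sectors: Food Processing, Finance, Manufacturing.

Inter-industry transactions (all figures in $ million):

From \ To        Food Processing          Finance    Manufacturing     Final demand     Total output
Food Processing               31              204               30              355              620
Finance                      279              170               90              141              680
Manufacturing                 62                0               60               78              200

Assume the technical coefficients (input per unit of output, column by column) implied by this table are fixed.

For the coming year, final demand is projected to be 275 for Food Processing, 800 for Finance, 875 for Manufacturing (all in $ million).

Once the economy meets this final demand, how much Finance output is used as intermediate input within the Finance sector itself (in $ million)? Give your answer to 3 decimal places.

z_22 = 693.099

Technical coefficients a_ij = z_ij / X_j:
  a_11 = 31/620 = 0.05, a_21 = 279/620 = 0.45, a_31 = 62/620 = 0.10
  a_12 = 204/680 = 0.30, a_22 = 170/680 = 0.25, a_32 = 0/680 = 0.00
  a_13 = 30/200 = 0.15, a_23 = 90/200 = 0.45, a_33 = 60/200 = 0.30
I − A =
  [   0.95    -0.30    -0.15]
  [  -0.45     0.75    -0.45]
  [  -0.10     0.00     0.70]
Cofactors of I−A, C_ij = (−1)^(i+j)·(minor ij) (rows/columns in the sector order above):
  C_11 = (0.75)(0.70) − (-0.45)(0.00) = 0.5250
  C_12 = −[(-0.45)(0.70) − (-0.45)(-0.10)] = 0.3600
  C_13 = (-0.45)(0.00) − (0.75)(-0.10) = 0.0750
  C_21 = −[(-0.30)(0.70) − (-0.15)(0.00)] = 0.2100
  C_22 = (0.95)(0.70) − (-0.15)(-0.10) = 0.6500
  C_23 = −[(0.95)(0.00) − (-0.30)(-0.10)] = 0.0300
  C_31 = (-0.30)(-0.45) − (-0.15)(0.75) = 0.2475
  C_32 = −[(0.95)(-0.45) − (-0.15)(-0.45)] = 0.4950
  C_33 = (0.95)(0.75) − (-0.30)(-0.45) = 0.5775
det(I−A) = Σ_j (I−A)_1j·C_1j = (0.95)(0.5250) + (-0.30)(0.3600) + (-0.15)(0.0750) = 0.3795
adj(I−A) = Cᵀ =
  [ 0.5250   0.2100   0.2475]
  [ 0.3600   0.6500   0.4950]
  [ 0.0750   0.0300   0.5775]
(I − A)⁻¹ = adj(I−A) / det(I−A) ≈
  [   1.3834     0.5534     0.6522]
  [   0.9486     1.7128     1.3043]
  [   0.1976     0.0791     1.5217]
First solve x = (I − A)⁻¹ d = adj(I−A)·d / det(I−A); in particular x_2 = (0.3600·275 + 0.6500·800 + 0.4950·875) / 0.3795 = 1052.125 / 0.3795 ≈ 2772.39789.
Intermediate flow from 2 to 2: z_22 = a_22 · x_2 = 0.25 × 1052.125 / 0.3795 = 263.03125 / 0.3795 ≈ 693.099.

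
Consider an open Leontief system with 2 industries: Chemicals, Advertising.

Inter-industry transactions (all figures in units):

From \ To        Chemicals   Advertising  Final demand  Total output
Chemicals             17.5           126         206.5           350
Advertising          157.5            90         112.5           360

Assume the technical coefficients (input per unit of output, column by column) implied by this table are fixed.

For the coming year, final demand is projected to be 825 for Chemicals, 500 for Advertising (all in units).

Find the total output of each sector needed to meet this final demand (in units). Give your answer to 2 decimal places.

x_1 = 1430.18, x_2 = 1524.77

Technical coefficients a_ij = z_ij / X_j:
  a_11 = 17.5/350 = 0.05, a_21 = 157.5/350 = 0.45
  a_12 = 126/360 = 0.35, a_22 = 90/360 = 0.25
I − A =
  [   0.95    -0.35]
  [  -0.45     0.75]
det(I−A) = (0.95)(0.75) − (-0.35)(-0.45) = 0.5550
adj(I−A) = [[0.75, 0.35], [0.45, 0.95]]
(I − A)⁻¹ = adj(I−A) / det(I−A) ≈
  [   1.3514     0.6306]
  [   0.8108     1.7117]
x = (I − A)⁻¹ d = adj(I−A)·d / det(I−A), with det(I−A) = 0.5550:
  x_1 = (0.75·825 + 0.35·500) / 0.5550 = 793.75 / 0.5550 ≈ 1430.18
  x_2 = (0.45·825 + 0.95·500) / 0.5550 = 846.25 / 0.5550 ≈ 1524.77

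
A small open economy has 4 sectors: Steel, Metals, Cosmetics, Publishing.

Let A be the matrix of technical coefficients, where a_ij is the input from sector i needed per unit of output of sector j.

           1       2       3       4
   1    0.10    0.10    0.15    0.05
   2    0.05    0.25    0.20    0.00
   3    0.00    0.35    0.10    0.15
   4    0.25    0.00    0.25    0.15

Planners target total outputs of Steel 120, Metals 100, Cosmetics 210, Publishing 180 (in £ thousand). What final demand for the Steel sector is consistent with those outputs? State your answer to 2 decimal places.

d_1 = 57.50

I − A =
  [   0.90    -0.10    -0.15    -0.05]
  [  -0.05     0.75    -0.20     0.00]
  [   0.00    -0.35     0.90    -0.15]
  [  -0.25     0.00    -0.25     0.85]
d = (I − A) x:
  d_1 = (+0.90)·120 + (-0.10)·100 + (-0.15)·210 + (-0.05)·180 = 57.50
  d_2 = (-0.05)·120 + (+0.75)·100 + (-0.20)·210 + (+0.00)·180 = 27.00
  d_3 = (+0.00)·120 + (-0.35)·100 + (+0.90)·210 + (-0.15)·180 = 127.00
  d_4 = (-0.25)·120 + (+0.00)·100 + (-0.25)·210 + (+0.85)·180 = 70.50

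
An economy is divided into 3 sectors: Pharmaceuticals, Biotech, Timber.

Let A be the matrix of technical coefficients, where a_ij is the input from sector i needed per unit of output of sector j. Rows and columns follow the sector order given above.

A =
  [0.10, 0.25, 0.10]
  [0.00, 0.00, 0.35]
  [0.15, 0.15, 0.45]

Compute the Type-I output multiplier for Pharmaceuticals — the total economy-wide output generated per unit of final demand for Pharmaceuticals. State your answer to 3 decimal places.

m_P = 1.668

I − A =
  [   0.90    -0.25    -0.10]
  [   0.00     1.00    -0.35]
  [  -0.15    -0.15     0.55]
Cofactors of I−A, C_ij = (−1)^(i+j)·(minor ij) (rows/columns in the sector order above):
  C_11 = (1.00)(0.55) − (-0.35)(-0.15) = 0.4975
  C_12 = −[(0.00)(0.55) − (-0.35)(-0.15)] = 0.0525
  C_13 = (0.00)(-0.15) − (1.00)(-0.15) = 0.1500
  C_21 = −[(-0.25)(0.55) − (-0.10)(-0.15)] = 0.1525
  C_22 = (0.90)(0.55) − (-0.10)(-0.15) = 0.4800
  C_23 = −[(0.90)(-0.15) − (-0.25)(-0.15)] = 0.1725
  C_31 = (-0.25)(-0.35) − (-0.10)(1.00) = 0.1875
  C_32 = −[(0.90)(-0.35) − (-0.10)(0.00)] = 0.3150
  C_33 = (0.90)(1.00) − (-0.25)(0.00) = 0.9000
det(I−A) = Σ_j (I−A)_1j·C_1j = (0.90)(0.4975) + (-0.25)(0.0525) + (-0.10)(0.1500) = 0.419625
adj(I−A) = Cᵀ =
  [ 0.4975   0.1525   0.1875]
  [ 0.0525   0.4800   0.3150]
  [ 0.1500   0.1725   0.9000]
(I − A)⁻¹ = adj(I−A) / det(I−A) ≈
  [   1.1856     0.3634     0.4468]
  [   0.1251     1.1439     0.7507]
  [   0.3575     0.4111     2.1448]
The output multiplier for sector j is the column-j sum of the Leontief inverse (I − A)⁻¹ = adj(I−A) / det(I−A).
Column P of adj(I−A): (0.4975, 0.0525, 0.1500); det(I−A) = 0.419625.
m_P = (0.4975 + 0.0525 + 0.1500) / 0.419625 = 0.70 / 0.419625 ≈ 1.668.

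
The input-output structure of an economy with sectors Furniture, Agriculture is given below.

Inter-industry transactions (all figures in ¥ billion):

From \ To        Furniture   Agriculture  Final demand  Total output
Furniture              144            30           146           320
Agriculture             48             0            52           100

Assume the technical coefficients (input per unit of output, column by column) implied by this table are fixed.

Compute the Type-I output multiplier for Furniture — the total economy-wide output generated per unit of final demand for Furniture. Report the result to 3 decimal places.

Technical coefficients a_ij = z_ij / X_j:
  a_11 = 144/320 = 0.45, a_21 = 48/320 = 0.15
  a_12 = 30/100 = 0.30, a_22 = 0/100 = 0.00
I − A =
  [   0.55    -0.30]
  [  -0.15     1.00]
det(I−A) = (0.55)(1.00) − (-0.30)(-0.15) = 0.5050
adj(I−A) = [[1.00, 0.30], [0.15, 0.55]]
(I − A)⁻¹ = adj(I−A) / det(I−A) ≈
  [   1.9802     0.5941]
  [   0.2970     1.0891]
The output multiplier for sector j is the column-j sum of the Leontief inverse (I − A)⁻¹ = adj(I−A) / det(I−A).
Column 1 of adj(I−A): (1.00, 0.15); det(I−A) = 0.5050.
m_1 = (1.00 + 0.15) / 0.5050 = 1.15 / 0.5050 ≈ 2.277.

m_1 = 2.277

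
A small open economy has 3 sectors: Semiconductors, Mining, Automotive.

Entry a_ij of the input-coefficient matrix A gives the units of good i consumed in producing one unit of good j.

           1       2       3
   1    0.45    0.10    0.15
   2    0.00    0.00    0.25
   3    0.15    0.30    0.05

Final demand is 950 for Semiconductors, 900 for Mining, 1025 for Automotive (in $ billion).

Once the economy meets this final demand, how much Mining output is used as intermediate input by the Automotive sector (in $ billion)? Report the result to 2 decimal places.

I − A =
  [   0.55    -0.10    -0.15]
  [   0.00     1.00    -0.25]
  [  -0.15    -0.30     0.95]
Cofactors of I−A, C_ij = (−1)^(i+j)·(minor ij) (rows/columns in the sector order above):
  C_11 = (1.00)(0.95) − (-0.25)(-0.30) = 0.8750
  C_12 = −[(0.00)(0.95) − (-0.25)(-0.15)] = 0.0375
  C_13 = (0.00)(-0.30) − (1.00)(-0.15) = 0.1500
  C_21 = −[(-0.10)(0.95) − (-0.15)(-0.30)] = 0.1400
  C_22 = (0.55)(0.95) − (-0.15)(-0.15) = 0.5000
  C_23 = −[(0.55)(-0.30) − (-0.10)(-0.15)] = 0.1800
  C_31 = (-0.10)(-0.25) − (-0.15)(1.00) = 0.1750
  C_32 = −[(0.55)(-0.25) − (-0.15)(0.00)] = 0.1375
  C_33 = (0.55)(1.00) − (-0.10)(0.00) = 0.5500
det(I−A) = Σ_j (I−A)_1j·C_1j = (0.55)(0.8750) + (-0.10)(0.0375) + (-0.15)(0.1500) = 0.4550
adj(I−A) = Cᵀ =
  [ 0.8750   0.1400   0.1750]
  [ 0.0375   0.5000   0.1375]
  [ 0.1500   0.1800   0.5500]
(I − A)⁻¹ = adj(I−A) / det(I−A) ≈
  [   1.9231     0.3077     0.3846]
  [   0.0824     1.0989     0.3022]
  [   0.3297     0.3956     1.2088]
First solve x = (I − A)⁻¹ d = adj(I−A)·d / det(I−A); in particular x_3 = (0.1500·950 + 0.1800·900 + 0.5500·1025) / 0.4550 = 868.25 / 0.4550 ≈ 1908.2418.
Intermediate flow from 2 to 3: z_23 = a_23 · x_3 = 0.25 × 868.25 / 0.4550 = 217.0625 / 0.4550 ≈ 477.06.

z_23 = 477.06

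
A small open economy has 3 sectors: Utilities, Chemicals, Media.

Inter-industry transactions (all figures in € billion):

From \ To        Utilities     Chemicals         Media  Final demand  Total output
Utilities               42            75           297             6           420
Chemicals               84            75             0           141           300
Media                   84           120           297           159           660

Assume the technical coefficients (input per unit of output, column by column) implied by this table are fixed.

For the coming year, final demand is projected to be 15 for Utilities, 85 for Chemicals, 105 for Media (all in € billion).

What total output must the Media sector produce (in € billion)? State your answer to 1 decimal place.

Technical coefficients a_ij = z_ij / X_j:
  a_11 = 42/420 = 0.10, a_21 = 84/420 = 0.20, a_31 = 84/420 = 0.20
  a_12 = 75/300 = 0.25, a_22 = 75/300 = 0.25, a_32 = 120/300 = 0.40
  a_13 = 297/660 = 0.45, a_23 = 0/660 = 0.00, a_33 = 297/660 = 0.45
I − A =
  [   0.90    -0.25    -0.45]
  [  -0.20     0.75     0.00]
  [  -0.20    -0.40     0.55]
Cofactors of I−A, C_ij = (−1)^(i+j)·(minor ij) (rows/columns in the sector order above):
  C_11 = (0.75)(0.55) − (0.00)(-0.40) = 0.4125
  C_12 = −[(-0.20)(0.55) − (0.00)(-0.20)] = 0.1100
  C_13 = (-0.20)(-0.40) − (0.75)(-0.20) = 0.2300
  C_21 = −[(-0.25)(0.55) − (-0.45)(-0.40)] = 0.3175
  C_22 = (0.90)(0.55) − (-0.45)(-0.20) = 0.4050
  C_23 = −[(0.90)(-0.40) − (-0.25)(-0.20)] = 0.4100
  C_31 = (-0.25)(0.00) − (-0.45)(0.75) = 0.3375
  C_32 = −[(0.90)(0.00) − (-0.45)(-0.20)] = 0.0900
  C_33 = (0.90)(0.75) − (-0.25)(-0.20) = 0.6250
det(I−A) = Σ_j (I−A)_1j·C_1j = (0.90)(0.4125) + (-0.25)(0.1100) + (-0.45)(0.2300) = 0.24025
adj(I−A) = Cᵀ =
  [ 0.4125   0.3175   0.3375]
  [ 0.1100   0.4050   0.0900]
  [ 0.2300   0.4100   0.6250]
(I − A)⁻¹ = adj(I−A) / det(I−A) ≈
  [   1.7170     1.3215     1.4048]
  [   0.4579     1.6857     0.3746]
  [   0.9573     1.7066     2.6015]
x = (I − A)⁻¹ d = adj(I−A)·d / det(I−A), with det(I−A) = 0.24025:
  x_1 = (0.4125·15 + 0.3175·85 + 0.3375·105) / 0.24025 = 68.6125 / 0.24025 ≈ 285.6
  x_2 = (0.1100·15 + 0.4050·85 + 0.0900·105) / 0.24025 = 45.525 / 0.24025 ≈ 189.5
  x_3 = (0.2300·15 + 0.4100·85 + 0.6250·105) / 0.24025 = 103.925 / 0.24025 ≈ 432.6

x_3 = 432.6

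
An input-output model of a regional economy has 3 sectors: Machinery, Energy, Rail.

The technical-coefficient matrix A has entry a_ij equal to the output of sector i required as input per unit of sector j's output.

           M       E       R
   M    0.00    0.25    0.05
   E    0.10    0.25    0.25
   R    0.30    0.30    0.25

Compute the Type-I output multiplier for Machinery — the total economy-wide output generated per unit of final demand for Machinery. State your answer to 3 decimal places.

I − A =
  [   1.00    -0.25    -0.05]
  [  -0.10     0.75    -0.25]
  [  -0.30    -0.30     0.75]
Cofactors of I−A, C_ij = (−1)^(i+j)·(minor ij) (rows/columns in the sector order above):
  C_11 = (0.75)(0.75) − (-0.25)(-0.30) = 0.4875
  C_12 = −[(-0.10)(0.75) − (-0.25)(-0.30)] = 0.1500
  C_13 = (-0.10)(-0.30) − (0.75)(-0.30) = 0.2550
  C_21 = −[(-0.25)(0.75) − (-0.05)(-0.30)] = 0.2025
  C_22 = (1.00)(0.75) − (-0.05)(-0.30) = 0.7350
  C_23 = −[(1.00)(-0.30) − (-0.25)(-0.30)] = 0.3750
  C_31 = (-0.25)(-0.25) − (-0.05)(0.75) = 0.1000
  C_32 = −[(1.00)(-0.25) − (-0.05)(-0.10)] = 0.2550
  C_33 = (1.00)(0.75) − (-0.25)(-0.10) = 0.7250
det(I−A) = Σ_j (I−A)_1j·C_1j = (1.00)(0.4875) + (-0.25)(0.1500) + (-0.05)(0.2550) = 0.43725
adj(I−A) = Cᵀ =
  [ 0.4875   0.2025   0.1000]
  [ 0.1500   0.7350   0.2550]
  [ 0.2550   0.3750   0.7250]
(I − A)⁻¹ = adj(I−A) / det(I−A) ≈
  [   1.1149     0.4631     0.2287]
  [   0.3431     1.6810     0.5832]
  [   0.5832     0.8576     1.6581]
The output multiplier for sector j is the column-j sum of the Leontief inverse (I − A)⁻¹ = adj(I−A) / det(I−A).
Column M of adj(I−A): (0.4875, 0.1500, 0.2550); det(I−A) = 0.43725.
m_M = (0.4875 + 0.1500 + 0.2550) / 0.43725 = 0.8925 / 0.43725 ≈ 2.041.

m_M = 2.041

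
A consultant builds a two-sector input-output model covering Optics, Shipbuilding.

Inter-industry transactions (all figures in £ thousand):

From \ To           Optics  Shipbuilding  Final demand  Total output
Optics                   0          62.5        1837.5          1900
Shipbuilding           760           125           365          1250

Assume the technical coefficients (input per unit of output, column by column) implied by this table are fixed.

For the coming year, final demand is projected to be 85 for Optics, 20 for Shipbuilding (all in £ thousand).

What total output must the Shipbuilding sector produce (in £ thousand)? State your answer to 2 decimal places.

Technical coefficients a_ij = z_ij / X_j:
  a_11 = 0/1900 = 0.00, a_21 = 760/1900 = 0.40
  a_12 = 62.5/1250 = 0.05, a_22 = 125/1250 = 0.10
I − A =
  [   1.00    -0.05]
  [  -0.40     0.90]
det(I−A) = (1.00)(0.90) − (-0.05)(-0.40) = 0.8800
adj(I−A) = [[0.90, 0.05], [0.40, 1.00]]
(I − A)⁻¹ = adj(I−A) / det(I−A) ≈
  [   1.0227     0.0568]
  [   0.4545     1.1364]
x = (I − A)⁻¹ d = adj(I−A)·d / det(I−A), with det(I−A) = 0.8800:
  x_1 = (0.90·85 + 0.05·20) / 0.8800 = 77.50 / 0.8800 ≈ 88.07
  x_2 = (0.40·85 + 1.00·20) / 0.8800 = 54.00 / 0.8800 ≈ 61.36

x_2 = 61.36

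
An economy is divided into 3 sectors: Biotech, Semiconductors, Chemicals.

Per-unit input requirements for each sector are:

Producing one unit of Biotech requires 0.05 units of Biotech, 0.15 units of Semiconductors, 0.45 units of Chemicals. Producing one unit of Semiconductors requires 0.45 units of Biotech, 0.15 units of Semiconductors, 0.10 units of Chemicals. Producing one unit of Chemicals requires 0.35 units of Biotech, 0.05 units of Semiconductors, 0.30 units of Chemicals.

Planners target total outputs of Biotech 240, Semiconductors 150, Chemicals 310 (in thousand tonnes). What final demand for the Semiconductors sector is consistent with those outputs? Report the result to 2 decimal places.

I − A =
  [   0.95    -0.45    -0.35]
  [  -0.15     0.85    -0.05]
  [  -0.45    -0.10     0.70]
d = (I − A) x:
  d_1 = (+0.95)·240 + (-0.45)·150 + (-0.35)·310 = 52.00
  d_2 = (-0.15)·240 + (+0.85)·150 + (-0.05)·310 = 76.00
  d_3 = (-0.45)·240 + (-0.10)·150 + (+0.70)·310 = 94.00

d_2 = 76.00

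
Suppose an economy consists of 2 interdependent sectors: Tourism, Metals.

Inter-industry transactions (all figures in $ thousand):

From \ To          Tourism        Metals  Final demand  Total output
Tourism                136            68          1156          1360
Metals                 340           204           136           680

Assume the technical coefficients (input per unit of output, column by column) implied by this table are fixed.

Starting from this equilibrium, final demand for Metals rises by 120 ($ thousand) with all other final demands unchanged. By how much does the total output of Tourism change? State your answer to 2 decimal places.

Technical coefficients a_ij = z_ij / X_j:
  a_11 = 136/1360 = 0.10, a_21 = 340/1360 = 0.25
  a_12 = 68/680 = 0.10, a_22 = 204/680 = 0.30
I − A =
  [   0.90    -0.10]
  [  -0.25     0.70]
det(I−A) = (0.90)(0.70) − (-0.10)(-0.25) = 0.6050
adj(I−A) = [[0.70, 0.10], [0.25, 0.90]]
(I − A)⁻¹ = adj(I−A) / det(I−A) ≈
  [   1.1570     0.1653]
  [   0.4132     1.4876]
Δx = (I − A)⁻¹ Δd with Δd having +120 in the Metals component and 0 elsewhere.
So Δx_1 = L_12 · (+120), where L_12 = adj(I−A)_12 / det(I−A) = 0.10 / 0.6050.
Δx_1 = 0.10 × (+120) / 0.6050 = 12.00 / 0.6050 ≈ 19.83.

Δx_1 = 19.83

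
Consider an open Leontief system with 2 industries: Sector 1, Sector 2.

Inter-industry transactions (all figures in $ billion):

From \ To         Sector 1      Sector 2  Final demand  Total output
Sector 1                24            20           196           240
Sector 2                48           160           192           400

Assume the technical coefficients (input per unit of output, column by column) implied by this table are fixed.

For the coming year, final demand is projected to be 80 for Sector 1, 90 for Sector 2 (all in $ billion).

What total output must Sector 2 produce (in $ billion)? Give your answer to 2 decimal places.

x_2 = 183.02

Technical coefficients a_ij = z_ij / X_j:
  a_11 = 24/240 = 0.10, a_21 = 48/240 = 0.20
  a_12 = 20/400 = 0.05, a_22 = 160/400 = 0.40
I − A =
  [   0.90    -0.05]
  [  -0.20     0.60]
det(I−A) = (0.90)(0.60) − (-0.05)(-0.20) = 0.5300
adj(I−A) = [[0.60, 0.05], [0.20, 0.90]]
(I − A)⁻¹ = adj(I−A) / det(I−A) ≈
  [   1.1321     0.0943]
  [   0.3774     1.6981]
x = (I − A)⁻¹ d = adj(I−A)·d / det(I−A), with det(I−A) = 0.5300:
  x_1 = (0.60·80 + 0.05·90) / 0.5300 = 52.50 / 0.5300 ≈ 99.06
  x_2 = (0.20·80 + 0.90·90) / 0.5300 = 97.00 / 0.5300 ≈ 183.02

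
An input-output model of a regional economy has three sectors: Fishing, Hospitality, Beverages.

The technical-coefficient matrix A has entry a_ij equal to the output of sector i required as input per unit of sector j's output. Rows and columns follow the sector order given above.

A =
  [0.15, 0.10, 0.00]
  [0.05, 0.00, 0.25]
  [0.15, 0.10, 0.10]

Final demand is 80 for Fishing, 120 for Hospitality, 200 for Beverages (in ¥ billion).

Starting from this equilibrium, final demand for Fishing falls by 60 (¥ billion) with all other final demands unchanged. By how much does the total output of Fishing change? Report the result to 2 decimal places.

Δx_1 = -71.38

I − A =
  [   0.85    -0.10     0.00]
  [  -0.05     1.00    -0.25]
  [  -0.15    -0.10     0.90]
Cofactors of I−A, C_ij = (−1)^(i+j)·(minor ij) (rows/columns in the sector order above):
  C_11 = (1.00)(0.90) − (-0.25)(-0.10) = 0.8750
  C_12 = −[(-0.05)(0.90) − (-0.25)(-0.15)] = 0.0825
  C_13 = (-0.05)(-0.10) − (1.00)(-0.15) = 0.1550
  C_21 = −[(-0.10)(0.90) − (0.00)(-0.10)] = 0.0900
  C_22 = (0.85)(0.90) − (0.00)(-0.15) = 0.7650
  C_23 = −[(0.85)(-0.10) − (-0.10)(-0.15)] = 0.1000
  C_31 = (-0.10)(-0.25) − (0.00)(1.00) = 0.0250
  C_32 = −[(0.85)(-0.25) − (0.00)(-0.05)] = 0.2125
  C_33 = (0.85)(1.00) − (-0.10)(-0.05) = 0.8450
det(I−A) = Σ_j (I−A)_1j·C_1j = (0.85)(0.8750) + (-0.10)(0.0825) + (0.00)(0.1550) = 0.7355
adj(I−A) = Cᵀ =
  [ 0.8750   0.0900   0.0250]
  [ 0.0825   0.7650   0.2125]
  [ 0.1550   0.1000   0.8450]
(I − A)⁻¹ = adj(I−A) / det(I−A) ≈
  [   1.1897     0.1224     0.0340]
  [   0.1122     1.0401     0.2889]
  [   0.2107     0.1360     1.1489]
Δx = (I − A)⁻¹ Δd with Δd having -60 in the Fishing component and 0 elsewhere.
So Δx_1 = L_11 · (-60), where L_11 = adj(I−A)_11 / det(I−A) = 0.8750 / 0.7355.
Δx_1 = 0.8750 × (-60) / 0.7355 = -52.50 / 0.7355 ≈ -71.38.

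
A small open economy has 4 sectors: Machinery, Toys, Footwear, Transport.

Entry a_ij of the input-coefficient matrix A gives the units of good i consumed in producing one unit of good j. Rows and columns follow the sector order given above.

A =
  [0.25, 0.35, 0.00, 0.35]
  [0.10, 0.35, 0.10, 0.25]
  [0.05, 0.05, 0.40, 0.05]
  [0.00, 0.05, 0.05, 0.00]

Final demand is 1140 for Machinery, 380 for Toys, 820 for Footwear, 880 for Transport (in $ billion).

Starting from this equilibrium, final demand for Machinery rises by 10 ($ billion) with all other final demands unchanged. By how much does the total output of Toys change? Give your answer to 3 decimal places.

Δx_2 = 2.548

I − A =
  [   0.75    -0.35     0.00    -0.35]
  [  -0.10     0.65    -0.10    -0.25]
  [  -0.05    -0.05     0.60    -0.05]
  [   0.00    -0.05    -0.05     1.00]
Compute the cofactors C_ij = (−1)^(i+j)·(3×3 minor ij) of I−A; the adjugate is their transpose:
adj(I−A) = Cᵀ =
  [ 0.375000   0.220500   0.052500   0.189000]
  [ 0.065375   0.447250   0.086125   0.139000]
  [ 0.037125   0.057750   0.441375   0.049500]
  [ 0.005125   0.025250   0.026375   0.266000]
det(I−A) = Σ_j (I−A)_1j·C_1j = (0.75)(0.375000) + (-0.35)(0.065375) + (0.00)(0.037125) + (-0.35)(0.005125) = 0.256575
(I − A)⁻¹ = adj(I−A) / det(I−A) ≈
  [   1.4616     0.8594     0.2046     0.7366]
  [   0.2548     1.7432     0.3357     0.5418]
  [   0.1447     0.2251     1.7203     0.1929]
  [   0.0200     0.0984     0.1028     1.0367]
Δx = (I − A)⁻¹ Δd with Δd having +10 in the Machinery component and 0 elsewhere.
So Δx_2 = L_21 · (+10), where L_21 = adj(I−A)_21 / det(I−A) = 0.065375 / 0.256575.
Δx_2 = 0.065375 × (+10) / 0.256575 = 0.65375 / 0.256575 ≈ 2.548.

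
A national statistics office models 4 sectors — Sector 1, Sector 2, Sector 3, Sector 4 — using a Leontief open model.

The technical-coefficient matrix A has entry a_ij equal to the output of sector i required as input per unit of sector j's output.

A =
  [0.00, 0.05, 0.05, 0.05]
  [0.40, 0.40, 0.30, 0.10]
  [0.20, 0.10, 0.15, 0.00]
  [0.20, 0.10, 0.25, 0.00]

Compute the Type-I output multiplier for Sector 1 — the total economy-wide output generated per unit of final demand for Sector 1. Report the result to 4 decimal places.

m_1 = 2.8462

I − A =
  [   1.00    -0.05    -0.05    -0.05]
  [  -0.40     0.60    -0.30    -0.10]
  [  -0.20    -0.10     0.85     0.00]
  [  -0.20    -0.10    -0.25     1.00]
Compute the cofactors C_ij = (−1)^(i+j)·(3×3 minor ij) of I−A; the adjugate is their transpose:
adj(I−A) = Cᵀ =
  [ 0.46900   0.05300   0.05475   0.02875]
  [ 0.42200   0.82900   0.34800   0.10400]
  [ 0.16000   0.11000   0.56100   0.01900]
  [ 0.17600   0.12100   0.18600   0.45200]
det(I−A) = Σ_j (I−A)_1j·C_1j = (1.00)(0.46900) + (-0.05)(0.42200) + (-0.05)(0.16000) + (-0.05)(0.17600) = 0.4311
(I − A)⁻¹ = adj(I−A) / det(I−A) ≈
  [   1.08791     0.12294     0.12700     0.06669]
  [   0.97889     1.92299     0.80724     0.24124]
  [   0.37114     0.25516     1.30132     0.04407]
  [   0.40826     0.28068     0.43145     1.04848]
The output multiplier for sector j is the column-j sum of the Leontief inverse (I − A)⁻¹ = adj(I−A) / det(I−A).
Column 1 of adj(I−A): (0.46900, 0.42200, 0.16000, 0.17600); det(I−A) = 0.4311.
m_1 = (0.46900 + 0.42200 + 0.16000 + 0.17600) / 0.4311 = 1.227 / 0.4311 ≈ 2.8462.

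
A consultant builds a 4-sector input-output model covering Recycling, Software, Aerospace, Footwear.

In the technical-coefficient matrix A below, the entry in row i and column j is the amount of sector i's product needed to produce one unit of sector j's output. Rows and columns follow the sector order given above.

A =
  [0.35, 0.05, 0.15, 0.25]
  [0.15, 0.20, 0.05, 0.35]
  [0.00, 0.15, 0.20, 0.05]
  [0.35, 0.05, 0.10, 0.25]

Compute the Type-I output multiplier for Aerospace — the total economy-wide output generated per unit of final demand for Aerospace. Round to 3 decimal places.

I − A =
  [   0.65    -0.05    -0.15    -0.25]
  [  -0.15     0.80    -0.05    -0.35]
  [   0.00    -0.15     0.80    -0.05]
  [  -0.35    -0.05    -0.10     0.75]
Compute the cofactors C_ij = (−1)^(i+j)·(3×3 minor ij) of I−A; the adjugate is their transpose:
adj(I−A) = Cᵀ =
  [ 0.451000   0.060750   0.111625   0.186125]
  [ 0.188125   0.314125   0.081750   0.214750]
  [ 0.049625   0.062500   0.295000   0.065375]
  [ 0.229625   0.057625   0.096875   0.401750]
det(I−A) = Σ_j (I−A)_1j·C_1j = (0.65)(0.451000) + (-0.05)(0.188125) + (-0.15)(0.049625) + (-0.25)(0.229625) = 0.21889375
(I − A)⁻¹ = adj(I−A) / det(I−A) ≈
  [   2.0604     0.2775     0.5100     0.8503]
  [   0.8594     1.4351     0.3735     0.9811]
  [   0.2267     0.2855     1.3477     0.2987]
  [   1.0490     0.2633     0.4426     1.8354]
The output multiplier for sector j is the column-j sum of the Leontief inverse (I − A)⁻¹ = adj(I−A) / det(I−A).
Column 3 of adj(I−A): (0.111625, 0.081750, 0.295000, 0.096875); det(I−A) = 0.21889375.
m_3 = (0.111625 + 0.081750 + 0.295000 + 0.096875) / 0.21889375 = 0.58525 / 0.21889375 ≈ 2.674.

m_3 = 2.674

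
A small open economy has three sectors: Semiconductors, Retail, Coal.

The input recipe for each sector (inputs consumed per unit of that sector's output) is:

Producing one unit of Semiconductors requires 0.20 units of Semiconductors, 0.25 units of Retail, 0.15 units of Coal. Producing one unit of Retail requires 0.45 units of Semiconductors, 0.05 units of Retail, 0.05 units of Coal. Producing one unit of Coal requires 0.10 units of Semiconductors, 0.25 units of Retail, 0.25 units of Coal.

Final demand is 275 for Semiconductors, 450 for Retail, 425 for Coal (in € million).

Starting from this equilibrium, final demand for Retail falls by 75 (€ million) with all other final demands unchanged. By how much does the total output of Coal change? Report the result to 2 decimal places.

Δx_3 = -18.19

I − A =
  [   0.80    -0.45    -0.10]
  [  -0.25     0.95    -0.25]
  [  -0.15    -0.05     0.75]
Cofactors of I−A, C_ij = (−1)^(i+j)·(minor ij) (rows/columns in the sector order above):
  C_11 = (0.95)(0.75) − (-0.25)(-0.05) = 0.7000
  C_12 = −[(-0.25)(0.75) − (-0.25)(-0.15)] = 0.2250
  C_13 = (-0.25)(-0.05) − (0.95)(-0.15) = 0.1550
  C_21 = −[(-0.45)(0.75) − (-0.10)(-0.05)] = 0.3425
  C_22 = (0.80)(0.75) − (-0.10)(-0.15) = 0.5850
  C_23 = −[(0.80)(-0.05) − (-0.45)(-0.15)] = 0.1075
  C_31 = (-0.45)(-0.25) − (-0.10)(0.95) = 0.2075
  C_32 = −[(0.80)(-0.25) − (-0.10)(-0.25)] = 0.2250
  C_33 = (0.80)(0.95) − (-0.45)(-0.25) = 0.6475
det(I−A) = Σ_j (I−A)_1j·C_1j = (0.80)(0.7000) + (-0.45)(0.2250) + (-0.10)(0.1550) = 0.44325
adj(I−A) = Cᵀ =
  [ 0.7000   0.3425   0.2075]
  [ 0.2250   0.5850   0.2250]
  [ 0.1550   0.1075   0.6475]
(I − A)⁻¹ = adj(I−A) / det(I−A) ≈
  [   1.5792     0.7727     0.4681]
  [   0.5076     1.3198     0.5076]
  [   0.3497     0.2425     1.4608]
Δx = (I − A)⁻¹ Δd with Δd having -75 in the Retail component and 0 elsewhere.
So Δx_3 = L_32 · (-75), where L_32 = adj(I−A)_32 / det(I−A) = 0.1075 / 0.44325.
Δx_3 = 0.1075 × (-75) / 0.44325 = -8.0625 / 0.44325 ≈ -18.19.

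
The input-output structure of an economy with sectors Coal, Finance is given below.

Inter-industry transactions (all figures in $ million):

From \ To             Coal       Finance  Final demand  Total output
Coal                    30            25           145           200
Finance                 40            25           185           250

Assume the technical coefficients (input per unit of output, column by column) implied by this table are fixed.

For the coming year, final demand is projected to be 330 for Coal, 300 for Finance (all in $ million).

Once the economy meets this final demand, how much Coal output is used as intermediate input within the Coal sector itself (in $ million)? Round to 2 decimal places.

z_11 = 65.84

Technical coefficients a_ij = z_ij / X_j:
  a_11 = 30/200 = 0.15, a_21 = 40/200 = 0.20
  a_12 = 25/250 = 0.10, a_22 = 25/250 = 0.10
I − A =
  [   0.85    -0.10]
  [  -0.20     0.90]
det(I−A) = (0.85)(0.90) − (-0.10)(-0.20) = 0.7450
adj(I−A) = [[0.90, 0.10], [0.20, 0.85]]
(I − A)⁻¹ = adj(I−A) / det(I−A) ≈
  [   1.2081     0.1342]
  [   0.2685     1.1409]
First solve x = (I − A)⁻¹ d = adj(I−A)·d / det(I−A); in particular x_1 = (0.90·330 + 0.10·300) / 0.7450 = 327.00 / 0.7450 ≈ 438.9262.
Intermediate flow from 1 to 1: z_11 = a_11 · x_1 = 0.15 × 327.00 / 0.7450 = 49.05 / 0.7450 ≈ 65.84.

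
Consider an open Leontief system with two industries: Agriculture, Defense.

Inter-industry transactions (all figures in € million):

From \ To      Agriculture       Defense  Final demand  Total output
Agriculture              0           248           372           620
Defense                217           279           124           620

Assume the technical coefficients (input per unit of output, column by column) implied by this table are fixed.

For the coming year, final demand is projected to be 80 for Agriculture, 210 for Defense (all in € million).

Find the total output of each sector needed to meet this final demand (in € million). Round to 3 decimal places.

Technical coefficients a_ij = z_ij / X_j:
  a_AA = 0/620 = 0.00, a_DA = 217/620 = 0.35
  a_AD = 248/620 = 0.40, a_DD = 279/620 = 0.45
I − A =
  [   1.00    -0.40]
  [  -0.35     0.55]
det(I−A) = (1.00)(0.55) − (-0.40)(-0.35) = 0.4100
adj(I−A) = [[0.55, 0.40], [0.35, 1.00]]
(I − A)⁻¹ = adj(I−A) / det(I−A) ≈
  [   1.3415     0.9756]
  [   0.8537     2.4390]
x = (I − A)⁻¹ d = adj(I−A)·d / det(I−A), with det(I−A) = 0.4100:
  x_A = (0.55·80 + 0.40·210) / 0.4100 = 128.00 / 0.4100 ≈ 312.195
  x_D = (0.35·80 + 1.00·210) / 0.4100 = 238.00 / 0.4100 ≈ 580.488

x_A = 312.195, x_D = 580.488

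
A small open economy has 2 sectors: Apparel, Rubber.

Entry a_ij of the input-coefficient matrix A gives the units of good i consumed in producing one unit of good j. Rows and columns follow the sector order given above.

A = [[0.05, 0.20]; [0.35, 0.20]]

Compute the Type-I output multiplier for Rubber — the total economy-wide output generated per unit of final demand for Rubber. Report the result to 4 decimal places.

I − A =
  [   0.95    -0.20]
  [  -0.35     0.80]
det(I−A) = (0.95)(0.80) − (-0.20)(-0.35) = 0.6900
adj(I−A) = [[0.80, 0.20], [0.35, 0.95]]
(I − A)⁻¹ = adj(I−A) / det(I−A) ≈
  [   1.15942     0.28986]
  [   0.50725     1.37681]
The output multiplier for sector j is the column-j sum of the Leontief inverse (I − A)⁻¹ = adj(I−A) / det(I−A).
Column R of adj(I−A): (0.20, 0.95); det(I−A) = 0.6900.
m_R = (0.20 + 0.95) / 0.6900 = 1.15 / 0.6900 ≈ 1.6667.

m_R = 1.6667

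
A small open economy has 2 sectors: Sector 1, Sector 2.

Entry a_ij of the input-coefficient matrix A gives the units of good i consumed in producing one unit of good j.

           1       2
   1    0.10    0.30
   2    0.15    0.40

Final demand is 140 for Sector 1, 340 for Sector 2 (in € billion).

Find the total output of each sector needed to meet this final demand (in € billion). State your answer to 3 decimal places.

x_1 = 375.758, x_2 = 660.606

I − A =
  [   0.90    -0.30]
  [  -0.15     0.60]
det(I−A) = (0.90)(0.60) − (-0.30)(-0.15) = 0.4950
adj(I−A) = [[0.60, 0.30], [0.15, 0.90]]
(I − A)⁻¹ = adj(I−A) / det(I−A) ≈
  [   1.2121     0.6061]
  [   0.3030     1.8182]
x = (I − A)⁻¹ d = adj(I−A)·d / det(I−A), with det(I−A) = 0.4950:
  x_1 = (0.60·140 + 0.30·340) / 0.4950 = 186.00 / 0.4950 ≈ 375.758
  x_2 = (0.15·140 + 0.90·340) / 0.4950 = 327.00 / 0.4950 ≈ 660.606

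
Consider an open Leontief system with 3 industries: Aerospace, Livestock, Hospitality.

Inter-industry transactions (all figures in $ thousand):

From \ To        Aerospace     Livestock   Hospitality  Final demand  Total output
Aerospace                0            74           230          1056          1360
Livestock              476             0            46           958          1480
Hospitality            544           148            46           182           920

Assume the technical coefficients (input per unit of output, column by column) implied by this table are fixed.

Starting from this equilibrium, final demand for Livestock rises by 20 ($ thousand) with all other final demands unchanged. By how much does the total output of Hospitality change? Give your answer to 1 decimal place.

Δx_H = 2.9

Technical coefficients a_ij = z_ij / X_j:
  a_AA = 0/1360 = 0.00, a_LA = 476/1360 = 0.35, a_HA = 544/1360 = 0.40
  a_AL = 74/1480 = 0.05, a_LL = 0/1480 = 0.00, a_HL = 148/1480 = 0.10
  a_AH = 230/920 = 0.25, a_LH = 46/920 = 0.05, a_HH = 46/920 = 0.05
I − A =
  [   1.00    -0.05    -0.25]
  [  -0.35     1.00    -0.05]
  [  -0.40    -0.10     0.95]
Cofactors of I−A, C_ij = (−1)^(i+j)·(minor ij) (rows/columns in the sector order above):
  C_11 = (1.00)(0.95) − (-0.05)(-0.10) = 0.9450
  C_12 = −[(-0.35)(0.95) − (-0.05)(-0.40)] = 0.3525
  C_13 = (-0.35)(-0.10) − (1.00)(-0.40) = 0.4350
  C_21 = −[(-0.05)(0.95) − (-0.25)(-0.10)] = 0.0725
  C_22 = (1.00)(0.95) − (-0.25)(-0.40) = 0.8500
  C_23 = −[(1.00)(-0.10) − (-0.05)(-0.40)] = 0.1200
  C_31 = (-0.05)(-0.05) − (-0.25)(1.00) = 0.2525
  C_32 = −[(1.00)(-0.05) − (-0.25)(-0.35)] = 0.1375
  C_33 = (1.00)(1.00) − (-0.05)(-0.35) = 0.9825
det(I−A) = Σ_j (I−A)_1j·C_1j = (1.00)(0.9450) + (-0.05)(0.3525) + (-0.25)(0.4350) = 0.818625
adj(I−A) = Cᵀ =
  [ 0.9450   0.0725   0.2525]
  [ 0.3525   0.8500   0.1375]
  [ 0.4350   0.1200   0.9825]
(I − A)⁻¹ = adj(I−A) / det(I−A) ≈
  [   1.1544     0.0886     0.3084]
  [   0.4306     1.0383     0.1680]
  [   0.5314     0.1466     1.2002]
Δx = (I − A)⁻¹ Δd with Δd having +20 in the Livestock component and 0 elsewhere.
So Δx_H = L_HL · (+20), where L_HL = adj(I−A)_HL / det(I−A) = 0.1200 / 0.818625.
Δx_H = 0.1200 × (+20) / 0.818625 = 2.40 / 0.818625 ≈ 2.9.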